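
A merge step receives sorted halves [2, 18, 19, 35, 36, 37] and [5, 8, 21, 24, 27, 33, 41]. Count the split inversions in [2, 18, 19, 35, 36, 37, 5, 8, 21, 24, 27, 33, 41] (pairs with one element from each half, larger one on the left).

22

Count, for every r in R, how many entries of L exceed r:
r = 5: 18, 19, 35, 36, 37 → 5
r = 8: 18, 19, 35, 36, 37 → 5
r = 21: 35, 36, 37 → 3
r = 24: 35, 36, 37 → 3
r = 27: 35, 36, 37 → 3
r = 33: 35, 36, 37 → 3
r = 41: none → 0
Cross-inversions: 5 + 5 + 3 + 3 + 3 + 3 + 0 = 22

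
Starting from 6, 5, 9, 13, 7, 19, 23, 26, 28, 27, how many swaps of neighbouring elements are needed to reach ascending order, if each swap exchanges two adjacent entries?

4

Each adjacent swap fixes exactly one inversion, so the minimum swap count equals the number of inversions.
Count inversions — for each element, later elements that are smaller:
6: 5 → 1
5: none → 0
9: 7 → 1
13: 7 → 1
7: none → 0
19: none → 0
23: none → 0
26: none → 0
28: 27 → 1
27: none → 0
Total inversions: 1 + 0 + 1 + 1 + 0 + 0 + 0 + 0 + 1 + 0 = 4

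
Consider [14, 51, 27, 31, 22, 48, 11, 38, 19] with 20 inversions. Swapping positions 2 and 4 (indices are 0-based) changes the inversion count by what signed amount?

-1

Positions 2 and 4 hold 27 and 22; after swapping, the array is [14, 51, 22, 31, 27, 48, 11, 38, 19].
Sweep left to right; for each value list the smaller values that follow it:
14 → 11 → 1
51 → 22, 31, 27, 48, 11, 38, 19 → 7
22 → 11, 19 → 2
31 → 27, 11, 19 → 3
27 → 11, 19 → 2
48 → 11, 38, 19 → 3
11 → none → 0
38 → 19 → 1
19 → none → 0
Sum: 1 + 7 + 2 + 3 + 2 + 3 + 0 + 1 + 0 = 19
Change: 19 − 20 = -1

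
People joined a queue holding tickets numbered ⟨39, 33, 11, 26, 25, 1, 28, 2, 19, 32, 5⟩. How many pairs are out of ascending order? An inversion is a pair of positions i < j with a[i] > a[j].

36

Count, for each position, how many later elements it exceeds:
39 → 33, 11, 26, 25, 1, 28, 2, 19, 32, 5 → 10
33 → 11, 26, 25, 1, 28, 2, 19, 32, 5 → 9
11 → 1, 2, 5 → 3
26 → 25, 1, 2, 19, 5 → 5
25 → 1, 2, 19, 5 → 4
1 → none → 0
28 → 2, 19, 5 → 3
2 → none → 0
19 → 5 → 1
32 → 5 → 1
5 → none → 0
Sum: 10 + 9 + 3 + 5 + 4 + 0 + 3 + 0 + 1 + 1 + 0 = 36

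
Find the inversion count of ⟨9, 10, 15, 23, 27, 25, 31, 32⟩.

For each element, count later entries that are smaller:
9 → none → 0
10 → none → 0
15 → none → 0
23 → none → 0
27 → 25 → 1
25 → none → 0
31 → none → 0
32 → none → 0
Sum: 0 + 0 + 0 + 0 + 1 + 0 + 0 + 0 = 1

1 out-of-order pair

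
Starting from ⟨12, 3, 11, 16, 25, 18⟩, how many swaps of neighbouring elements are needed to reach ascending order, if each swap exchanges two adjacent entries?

Each adjacent swap fixes exactly one inversion, so the minimum swap count equals the number of inversions.
Count inversions — for each element, later elements that are smaller:
12: 3, 11 → 2
3: none → 0
11: none → 0
16: none → 0
25: 18 → 1
18: none → 0
Total inversions: 2 + 0 + 0 + 0 + 1 + 0 = 3

3 swaps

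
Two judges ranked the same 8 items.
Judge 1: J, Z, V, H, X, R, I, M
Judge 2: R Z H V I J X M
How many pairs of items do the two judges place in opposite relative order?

Assign each item its position (1..8) in the first ordering, then rewrite the second ordering as that position sequence:
positions: J→1, Z→2, V→3, H→4, X→5, R→6, I→7, M→8
second ordering as positions: [6, 2, 4, 3, 7, 1, 5, 8]
Discordant pairs = inversions in this position sequence.
6: 2, 4, 3, 1, 5 → 5
2: 1 → 1
4: 3, 1 → 2
3: 1 → 1
7: 1, 5 → 2
1: 0
5: 0
8: 0
Total: 5 + 1 + 2 + 1 + 2 + 0 + 0 + 0 = 11

11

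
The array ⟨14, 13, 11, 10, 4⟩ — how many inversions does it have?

Out-of-order index pairs (0-indexed):
(0,1): 14 > 13
(0,2): 14 > 11
(0,3): 14 > 10
(0,4): 14 > 4
(1,2): 13 > 11
(1,3): 13 > 10
(1,4): 13 > 4
(2,3): 11 > 10
(2,4): 11 > 4
(3,4): 10 > 4
That's 10 pairs.

10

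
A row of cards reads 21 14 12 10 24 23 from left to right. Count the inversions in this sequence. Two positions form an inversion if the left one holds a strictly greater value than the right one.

For each element, count later entries that are smaller:
21 → 14, 12, 10 → 3
14 → 12, 10 → 2
12 → 10 → 1
10 → none → 0
24 → 23 → 1
23 → none → 0
Sum: 3 + 2 + 1 + 0 + 1 + 0 = 7

7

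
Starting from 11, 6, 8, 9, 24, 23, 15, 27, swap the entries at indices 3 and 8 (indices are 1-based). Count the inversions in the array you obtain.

15

Positions 3 and 8 hold 8 and 27; after swapping, the array is [11, 6, 27, 9, 24, 23, 15, 8].
For each element, count later entries that are smaller:
11: 3
6: 0
27: 5
9: 1
24: 3
23: 2
15: 1
8: 0
Sum: 3 + 0 + 5 + 1 + 3 + 2 + 1 + 0 = 15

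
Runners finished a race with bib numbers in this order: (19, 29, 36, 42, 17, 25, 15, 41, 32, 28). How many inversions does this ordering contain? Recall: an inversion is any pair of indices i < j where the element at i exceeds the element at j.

22

Count, for each position, how many later elements it exceeds:
19 → 17, 15 → 2
29 → 17, 25, 15, 28 → 4
36 → 17, 25, 15, 32, 28 → 5
42 → 17, 25, 15, 41, 32, 28 → 6
17 → 15 → 1
25 → 15 → 1
15 → none → 0
41 → 32, 28 → 2
32 → 28 → 1
28 → none → 0
Sum: 2 + 4 + 5 + 6 + 1 + 1 + 0 + 2 + 1 + 0 = 22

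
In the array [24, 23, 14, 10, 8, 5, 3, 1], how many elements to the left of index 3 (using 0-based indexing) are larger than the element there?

The element at index 3 is 10.
Elements before it: 24, 23, 14
Those larger than 10: 24, 23, 14

3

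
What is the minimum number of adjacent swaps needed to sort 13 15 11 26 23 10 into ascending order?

Adjacent swaps: 8

Each adjacent swap fixes exactly one inversion, so the minimum swap count equals the number of inversions.
Count inversions — for each element, later elements that are smaller:
13: 11, 10 → 2
15: 11, 10 → 2
11: 10 → 1
26: 23, 10 → 2
23: 10 → 1
10: none → 0
Total inversions: 2 + 2 + 1 + 2 + 1 + 0 = 8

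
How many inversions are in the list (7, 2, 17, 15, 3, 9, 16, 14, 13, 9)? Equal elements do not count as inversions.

20 out-of-order pairs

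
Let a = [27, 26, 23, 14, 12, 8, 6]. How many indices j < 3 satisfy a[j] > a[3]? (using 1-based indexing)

2

The element at index 3 is 23.
Elements before it: 27, 26
Those larger than 23: 27, 26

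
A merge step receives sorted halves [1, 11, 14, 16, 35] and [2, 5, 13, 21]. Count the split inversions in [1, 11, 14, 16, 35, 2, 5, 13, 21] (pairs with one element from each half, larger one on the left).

There are 12 cross-inversions.

Take each right-half value and tally the left-half values above it:
r = 2: 11, 14, 16, 35 → 4
r = 5: 11, 14, 16, 35 → 4
r = 13: 14, 16, 35 → 3
r = 21: 35 → 1
Cross-inversions: 4 + 4 + 3 + 1 = 12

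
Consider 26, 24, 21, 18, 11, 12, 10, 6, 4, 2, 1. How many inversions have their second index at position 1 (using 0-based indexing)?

1

The element at index 1 is 24.
Elements before it: 26
Those larger than 24: 26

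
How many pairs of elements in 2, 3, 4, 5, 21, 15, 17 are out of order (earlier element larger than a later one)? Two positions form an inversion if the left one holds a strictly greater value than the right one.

2 out-of-order pairs

Inversion pairs (indices are 0-based):
(4,5): 21 > 15
(4,6): 21 > 17
That's 2 pairs.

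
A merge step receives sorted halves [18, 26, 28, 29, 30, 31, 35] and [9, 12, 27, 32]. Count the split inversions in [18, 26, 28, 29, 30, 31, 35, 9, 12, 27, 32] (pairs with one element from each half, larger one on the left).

20 cross-inversions

Count, for every r in R, how many entries of L exceed r:
r = 9: 18, 26, 28, 29, 30, 31, 35 → 7
r = 12: 18, 26, 28, 29, 30, 31, 35 → 7
r = 27: 28, 29, 30, 31, 35 → 5
r = 32: 35 → 1
Cross-inversions: 7 + 7 + 5 + 1 = 20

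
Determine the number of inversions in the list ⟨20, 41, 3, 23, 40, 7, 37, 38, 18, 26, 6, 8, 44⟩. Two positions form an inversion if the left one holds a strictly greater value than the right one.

39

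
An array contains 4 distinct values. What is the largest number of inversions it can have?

6

The maximum occurs when the array is in strictly decreasing order: every one of the C(4, 2) pairs is inverted.
C(4, 2) = 4·3/2 = 6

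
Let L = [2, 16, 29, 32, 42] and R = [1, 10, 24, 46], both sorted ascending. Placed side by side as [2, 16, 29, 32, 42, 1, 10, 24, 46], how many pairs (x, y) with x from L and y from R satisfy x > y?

Count, for every r in R, how many entries of L exceed r:
r = 1: 2, 16, 29, 32, 42 → 5
r = 10: 16, 29, 32, 42 → 4
r = 24: 29, 32, 42 → 3
r = 46: none → 0
Cross-inversions: 5 + 4 + 3 + 0 = 12

12 cross-inversions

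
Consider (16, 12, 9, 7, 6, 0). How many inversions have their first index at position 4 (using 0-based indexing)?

The element at index 4 is 6.
Elements after it: 0
Those smaller than 6: 0

1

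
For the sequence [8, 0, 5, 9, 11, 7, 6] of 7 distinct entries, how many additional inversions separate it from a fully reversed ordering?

12

Maximum inversions for 7 distinct elements is C(7, 2) = 7·6/2 = 21.
Current inversions — for each element, count later smaller elements:
8: 4
0: 0
5: 0
9: 2
11: 2
7: 1
6: 0
Current total: 4 + 0 + 0 + 2 + 2 + 1 + 0 = 9
Shortfall: 21 − 9 = 12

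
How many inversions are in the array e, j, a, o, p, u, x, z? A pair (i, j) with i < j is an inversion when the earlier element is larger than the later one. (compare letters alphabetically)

Element-by-element contributions:
e → a → 1
j → a → 1
a → none → 0
o → none → 0
p → none → 0
u → none → 0
x → none → 0
z → none → 0
Sum: 1 + 1 + 0 + 0 + 0 + 0 + 0 + 0 = 2

Inversions: 2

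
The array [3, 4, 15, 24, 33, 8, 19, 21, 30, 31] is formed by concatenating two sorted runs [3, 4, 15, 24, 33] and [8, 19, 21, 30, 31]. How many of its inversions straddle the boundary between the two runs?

9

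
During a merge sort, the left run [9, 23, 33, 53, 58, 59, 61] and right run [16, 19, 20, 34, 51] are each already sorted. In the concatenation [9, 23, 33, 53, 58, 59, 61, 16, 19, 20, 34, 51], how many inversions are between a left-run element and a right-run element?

Take each right-half value and tally the left-half values above it:
r = 16: 23, 33, 53, 58, 59, 61 → 6
r = 19: 23, 33, 53, 58, 59, 61 → 6
r = 20: 23, 33, 53, 58, 59, 61 → 6
r = 34: 53, 58, 59, 61 → 4
r = 51: 53, 58, 59, 61 → 4
Cross-inversions: 6 + 6 + 6 + 4 + 4 = 26

Cross-inversions: 26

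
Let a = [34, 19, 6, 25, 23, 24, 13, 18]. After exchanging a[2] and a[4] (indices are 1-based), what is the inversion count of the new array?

Positions 2 and 4 hold 19 and 25; after swapping, the array is [34, 25, 6, 19, 23, 24, 13, 18].
For each element, count later entries that are smaller:
34: 7
25: 6
6: 0
19: 2
23: 2
24: 2
13: 0
18: 0
Sum: 7 + 6 + 0 + 2 + 2 + 2 + 0 + 0 = 19

19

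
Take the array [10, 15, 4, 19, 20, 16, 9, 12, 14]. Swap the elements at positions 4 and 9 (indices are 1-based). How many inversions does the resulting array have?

Positions 4 and 9 hold 19 and 14; after swapping, the array is [10, 15, 4, 14, 20, 16, 9, 12, 19].
For each element, count later entries that are smaller:
10: 2
15: 4
4: 0
14: 2
20: 4
16: 2
9: 0
12: 0
19: 0
Sum: 2 + 4 + 0 + 2 + 4 + 2 + 0 + 0 + 0 = 14

14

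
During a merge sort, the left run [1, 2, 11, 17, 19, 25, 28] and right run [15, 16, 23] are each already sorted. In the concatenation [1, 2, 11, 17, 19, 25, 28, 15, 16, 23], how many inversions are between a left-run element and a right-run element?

10 cross-inversions

For each element r of the right run, count left-run elements greater than r:
r = 15: 17, 19, 25, 28 → 4
r = 16: 17, 19, 25, 28 → 4
r = 23: 25, 28 → 2
Cross-inversions: 4 + 4 + 2 = 10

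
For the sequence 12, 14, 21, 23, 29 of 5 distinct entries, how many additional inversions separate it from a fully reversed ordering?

Maximum inversions for 5 distinct elements is C(5, 2) = 5·4/2 = 10.
Current inversions — for each element, count later smaller elements:
12: 0
14: 0
21: 0
23: 0
29: 0
Current total: 0 + 0 + 0 + 0 + 0 = 0
Shortfall: 10 − 0 = 10

10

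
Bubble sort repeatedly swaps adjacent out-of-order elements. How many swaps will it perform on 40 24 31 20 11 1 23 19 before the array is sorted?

The minimum number of adjacent swaps to sort an array equals its inversion count, since every such swap removes exactly one inversion.
Count inversions — for each element, later elements that are smaller:
40: 24, 31, 20, 11, 1, 23, 19 → 7
24: 20, 11, 1, 23, 19 → 5
31: 20, 11, 1, 23, 19 → 5
20: 11, 1, 19 → 3
11: 1 → 1
1: none → 0
23: 19 → 1
19: none → 0
Total inversions: 7 + 5 + 5 + 3 + 1 + 0 + 1 + 0 = 22

22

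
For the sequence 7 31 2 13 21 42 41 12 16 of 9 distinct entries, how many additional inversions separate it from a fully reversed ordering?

22

Maximum inversions for 9 distinct elements is C(9, 2) = 9·8/2 = 36.
Current inversions — for each element, count later smaller elements:
7: 1
31: 5
2: 0
13: 1
21: 2
42: 3
41: 2
12: 0
16: 0
Current total: 1 + 5 + 0 + 1 + 2 + 3 + 2 + 0 + 0 = 14
Shortfall: 36 − 14 = 22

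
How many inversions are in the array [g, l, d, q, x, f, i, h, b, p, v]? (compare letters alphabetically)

Element-by-element contributions:
g → d, f, b → 3
l → d, f, i, h, b → 5
d → b → 1
q → f, i, h, b, p → 5
x → f, i, h, b, p, v → 6
f → b → 1
i → h, b → 2
h → b → 1
b → none → 0
p → none → 0
v → none → 0
Sum: 3 + 5 + 1 + 5 + 6 + 1 + 2 + 1 + 0 + 0 + 0 = 24

24 inversions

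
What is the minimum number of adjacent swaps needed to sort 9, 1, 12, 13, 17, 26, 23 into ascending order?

2 adjacent swaps

Minimum adjacent swaps = number of inversions (each swap of adjacent out-of-order elements removes one inversion and no swap can remove more).
Count inversions — for each element, later elements that are smaller:
9: 1 → 1
1: none → 0
12: none → 0
13: none → 0
17: none → 0
26: 23 → 1
23: none → 0
Total inversions: 1 + 0 + 0 + 0 + 0 + 1 + 0 = 2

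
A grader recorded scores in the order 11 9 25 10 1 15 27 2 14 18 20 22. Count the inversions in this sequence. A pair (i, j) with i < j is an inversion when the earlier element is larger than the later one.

For each element, count later entries that are smaller:
11 → 9, 10, 1, 2 → 4
9 → 1, 2 → 2
25 → 10, 1, 15, 2, 14, 18, 20, 22 → 8
10 → 1, 2 → 2
1 → none → 0
15 → 2, 14 → 2
27 → 2, 14, 18, 20, 22 → 5
2 → none → 0
14 → none → 0
18 → none → 0
20 → none → 0
22 → none → 0
Sum: 4 + 2 + 8 + 2 + 0 + 2 + 5 + 0 + 0 + 0 + 0 + 0 = 23

23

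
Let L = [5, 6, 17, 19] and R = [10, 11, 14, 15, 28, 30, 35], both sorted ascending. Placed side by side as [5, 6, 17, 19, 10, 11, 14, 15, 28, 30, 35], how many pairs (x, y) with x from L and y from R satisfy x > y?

Count, for every r in R, how many entries of L exceed r:
r = 10: 17, 19 → 2
r = 11: 17, 19 → 2
r = 14: 17, 19 → 2
r = 15: 17, 19 → 2
r = 28: none → 0
r = 30: none → 0
r = 35: none → 0
Cross-inversions: 2 + 2 + 2 + 2 + 0 + 0 + 0 = 8

8 cross-inversions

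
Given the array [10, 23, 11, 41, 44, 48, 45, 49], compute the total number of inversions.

Sweep left to right; for each value list the smaller values that follow it:
10 → none → 0
23 → 11 → 1
11 → none → 0
41 → none → 0
44 → none → 0
48 → 45 → 1
45 → none → 0
49 → none → 0
Sum: 0 + 1 + 0 + 0 + 0 + 1 + 0 + 0 = 2

2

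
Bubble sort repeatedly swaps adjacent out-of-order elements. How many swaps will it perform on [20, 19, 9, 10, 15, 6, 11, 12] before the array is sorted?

Minimum adjacent swaps = number of inversions (each swap of adjacent out-of-order elements removes one inversion and no swap can remove more).
Count inversions — for each element, later elements that are smaller:
20: 19, 9, 10, 15, 6, 11, 12 → 7
19: 9, 10, 15, 6, 11, 12 → 6
9: 6 → 1
10: 6 → 1
15: 6, 11, 12 → 3
6: none → 0
11: none → 0
12: none → 0
Total inversions: 7 + 6 + 1 + 1 + 3 + 0 + 0 + 0 = 18

Swaps: 18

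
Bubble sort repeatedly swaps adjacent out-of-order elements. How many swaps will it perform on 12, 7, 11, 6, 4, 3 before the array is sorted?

Adjacent swaps: 14

The minimum number of adjacent swaps to sort an array equals its inversion count, since every such swap removes exactly one inversion.
Count inversions — for each element, later elements that are smaller:
12: 7, 11, 6, 4, 3 → 5
7: 6, 4, 3 → 3
11: 6, 4, 3 → 3
6: 4, 3 → 2
4: 3 → 1
3: none → 0
Total inversions: 5 + 3 + 3 + 2 + 1 + 0 = 14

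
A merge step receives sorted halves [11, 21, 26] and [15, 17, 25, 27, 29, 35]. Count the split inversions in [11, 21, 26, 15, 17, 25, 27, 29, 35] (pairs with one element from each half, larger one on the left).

Split inversions: 5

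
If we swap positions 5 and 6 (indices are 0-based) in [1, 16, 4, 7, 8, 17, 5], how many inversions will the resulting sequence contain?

Positions 5 and 6 hold 17 and 5; after swapping, the array is [1, 16, 4, 7, 8, 5, 17].
Count, for each position, how many later elements it exceeds:
1 → none → 0
16 → 4, 7, 8, 5 → 4
4 → none → 0
7 → 5 → 1
8 → 5 → 1
5 → none → 0
17 → none → 0
Sum: 0 + 4 + 0 + 1 + 1 + 0 + 0 = 6

6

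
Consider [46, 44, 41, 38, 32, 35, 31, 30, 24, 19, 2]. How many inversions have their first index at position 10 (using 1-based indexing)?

The element at index 10 is 19.
Elements after it: 2
Those smaller than 19: 2

1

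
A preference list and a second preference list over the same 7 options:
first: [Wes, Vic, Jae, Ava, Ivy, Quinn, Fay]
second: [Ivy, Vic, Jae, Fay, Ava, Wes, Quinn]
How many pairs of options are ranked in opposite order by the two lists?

Assign each item its position (1..7) in the first ordering, then rewrite the second ordering as that position sequence:
positions: Wes→1, Vic→2, Jae→3, Ava→4, Ivy→5, Quinn→6, Fay→7
second ordering as positions: [5, 2, 3, 7, 4, 1, 6]
Discordant pairs = inversions in this position sequence.
5: 2, 3, 4, 1 → 4
2: 1 → 1
3: 1 → 1
7: 4, 1, 6 → 3
4: 1 → 1
1: 0
6: 0
Total: 4 + 1 + 1 + 3 + 1 + 0 + 0 = 10

10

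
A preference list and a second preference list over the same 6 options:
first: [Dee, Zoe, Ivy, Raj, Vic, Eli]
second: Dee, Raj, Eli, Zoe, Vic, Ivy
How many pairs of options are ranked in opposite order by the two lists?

6 pairs

Assign each item its position (1..6) in the first ordering, then rewrite the second ordering as that position sequence:
positions: Dee→1, Zoe→2, Ivy→3, Raj→4, Vic→5, Eli→6
second ordering as positions: [1, 4, 6, 2, 5, 3]
Discordant pairs = inversions in this position sequence.
1: 0
4: 2, 3 → 2
6: 2, 5, 3 → 3
2: 0
5: 3 → 1
3: 0
Total: 0 + 2 + 3 + 0 + 1 + 0 = 6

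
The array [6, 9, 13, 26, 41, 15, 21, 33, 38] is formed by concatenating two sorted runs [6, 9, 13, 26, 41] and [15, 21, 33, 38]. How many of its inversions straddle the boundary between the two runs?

For each element r of the right run, count left-run elements greater than r:
r = 15: 26, 41 → 2
r = 21: 26, 41 → 2
r = 33: 41 → 1
r = 38: 41 → 1
Cross-inversions: 2 + 2 + 1 + 1 = 6

6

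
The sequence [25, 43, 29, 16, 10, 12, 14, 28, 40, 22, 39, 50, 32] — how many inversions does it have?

For each element, count later entries that are smaller:
25 → 16, 10, 12, 14, 22 → 5
43 → 29, 16, 10, 12, 14, 28, 40, 22, 39, 32 → 10
29 → 16, 10, 12, 14, 28, 22 → 6
16 → 10, 12, 14 → 3
10 → none → 0
12 → none → 0
14 → none → 0
28 → 22 → 1
40 → 22, 39, 32 → 3
22 → none → 0
39 → 32 → 1
50 → 32 → 1
32 → none → 0
Sum: 5 + 10 + 6 + 3 + 0 + 0 + 0 + 1 + 3 + 0 + 1 + 1 + 0 = 30

30 inversions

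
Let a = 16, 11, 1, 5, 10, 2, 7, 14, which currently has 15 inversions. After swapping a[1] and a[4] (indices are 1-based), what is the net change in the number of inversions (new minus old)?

-3

Positions 1 and 4 hold 16 and 5; after swapping, the array is [5, 11, 1, 16, 10, 2, 7, 14].
Sweep left to right; for each value list the smaller values that follow it:
5 → 1, 2 → 2
11 → 1, 10, 2, 7 → 4
1 → none → 0
16 → 10, 2, 7, 14 → 4
10 → 2, 7 → 2
2 → none → 0
7 → none → 0
14 → none → 0
Sum: 2 + 4 + 0 + 4 + 2 + 0 + 0 + 0 = 12
Change: 12 − 15 = -3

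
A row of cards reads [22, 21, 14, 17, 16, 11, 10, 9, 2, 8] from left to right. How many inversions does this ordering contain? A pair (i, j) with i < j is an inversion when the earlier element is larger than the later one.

For each element, count later entries that are smaller:
22 → 21, 14, 17, 16, 11, 10, 9, 2, 8 → 9
21 → 14, 17, 16, 11, 10, 9, 2, 8 → 8
14 → 11, 10, 9, 2, 8 → 5
17 → 16, 11, 10, 9, 2, 8 → 6
16 → 11, 10, 9, 2, 8 → 5
11 → 10, 9, 2, 8 → 4
10 → 9, 2, 8 → 3
9 → 2, 8 → 2
2 → none → 0
8 → none → 0
Sum: 9 + 8 + 5 + 6 + 5 + 4 + 3 + 2 + 0 + 0 = 42

42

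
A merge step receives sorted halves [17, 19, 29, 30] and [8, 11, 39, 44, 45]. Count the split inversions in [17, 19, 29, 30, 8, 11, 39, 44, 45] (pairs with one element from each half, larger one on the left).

For each element r of the right run, count left-run elements greater than r:
r = 8: 17, 19, 29, 30 → 4
r = 11: 17, 19, 29, 30 → 4
r = 39: none → 0
r = 44: none → 0
r = 45: none → 0
Cross-inversions: 4 + 4 + 0 + 0 + 0 = 8

There are 8 split inversions.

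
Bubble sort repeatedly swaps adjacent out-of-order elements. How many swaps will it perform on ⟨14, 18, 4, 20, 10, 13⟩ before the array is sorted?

8

Each adjacent swap fixes exactly one inversion, so the minimum swap count equals the number of inversions.
Count inversions — for each element, later elements that are smaller:
14: 4, 10, 13 → 3
18: 4, 10, 13 → 3
4: none → 0
20: 10, 13 → 2
10: none → 0
13: none → 0
Total inversions: 3 + 3 + 0 + 2 + 0 + 0 = 8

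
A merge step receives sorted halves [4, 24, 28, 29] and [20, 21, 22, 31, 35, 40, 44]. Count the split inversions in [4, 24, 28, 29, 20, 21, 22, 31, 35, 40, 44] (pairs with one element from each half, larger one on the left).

9

Take each right-half value and tally the left-half values above it:
r = 20: 24, 28, 29 → 3
r = 21: 24, 28, 29 → 3
r = 22: 24, 28, 29 → 3
r = 31: none → 0
r = 35: none → 0
r = 40: none → 0
r = 44: none → 0
Cross-inversions: 3 + 3 + 3 + 0 + 0 + 0 + 0 = 9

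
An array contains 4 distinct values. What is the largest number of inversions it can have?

6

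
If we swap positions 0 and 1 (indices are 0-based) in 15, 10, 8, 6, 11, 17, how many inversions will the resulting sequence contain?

6

Positions 0 and 1 hold 15 and 10; after swapping, the array is [10, 15, 8, 6, 11, 17].
Element-by-element contributions:
10 → 8, 6 → 2
15 → 8, 6, 11 → 3
8 → 6 → 1
6 → none → 0
11 → none → 0
17 → none → 0
Sum: 2 + 3 + 1 + 0 + 0 + 0 = 6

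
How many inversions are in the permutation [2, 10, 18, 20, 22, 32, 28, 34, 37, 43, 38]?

For each element, count later entries that are smaller:
2 → none → 0
10 → none → 0
18 → none → 0
20 → none → 0
22 → none → 0
32 → 28 → 1
28 → none → 0
34 → none → 0
37 → none → 0
43 → 38 → 1
38 → none → 0
Sum: 0 + 0 + 0 + 0 + 0 + 1 + 0 + 0 + 0 + 1 + 0 = 2

2 inversions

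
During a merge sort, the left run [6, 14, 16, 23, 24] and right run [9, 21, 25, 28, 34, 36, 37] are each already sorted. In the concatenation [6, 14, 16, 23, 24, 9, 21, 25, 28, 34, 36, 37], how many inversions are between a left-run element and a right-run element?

Count, for every r in R, how many entries of L exceed r:
r = 9: 14, 16, 23, 24 → 4
r = 21: 23, 24 → 2
r = 25: none → 0
r = 28: none → 0
r = 34: none → 0
r = 36: none → 0
r = 37: none → 0
Cross-inversions: 4 + 2 + 0 + 0 + 0 + 0 + 0 = 6

6 cross-inversions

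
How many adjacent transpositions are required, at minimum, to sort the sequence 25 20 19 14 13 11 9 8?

28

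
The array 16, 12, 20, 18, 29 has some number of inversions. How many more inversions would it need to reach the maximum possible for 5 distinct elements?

8 inversions short

Maximum inversions for 5 distinct elements is C(5, 2) = 5·4/2 = 10.
Current inversions — for each element, count later smaller elements:
16: 1
12: 0
20: 1
18: 0
29: 0
Current total: 1 + 0 + 1 + 0 + 0 = 2
Shortfall: 10 − 2 = 8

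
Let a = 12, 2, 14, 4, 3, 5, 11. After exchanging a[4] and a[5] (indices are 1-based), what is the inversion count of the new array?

Positions 4 and 5 hold 4 and 3; after swapping, the array is [12, 2, 14, 3, 4, 5, 11].
For each element, count later entries that are smaller:
12: 5
2: 0
14: 4
3: 0
4: 0
5: 0
11: 0
Sum: 5 + 0 + 4 + 0 + 0 + 0 + 0 = 9

9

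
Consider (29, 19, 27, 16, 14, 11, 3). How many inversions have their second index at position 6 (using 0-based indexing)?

6 such elements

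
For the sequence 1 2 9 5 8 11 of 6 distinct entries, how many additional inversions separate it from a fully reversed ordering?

13

Maximum inversions for 6 distinct elements is C(6, 2) = 6·5/2 = 15.
Current inversions — for each element, count later smaller elements:
1: 0
2: 0
9: 2
5: 0
8: 0
11: 0
Current total: 0 + 0 + 2 + 0 + 0 + 0 = 2
Shortfall: 15 − 2 = 13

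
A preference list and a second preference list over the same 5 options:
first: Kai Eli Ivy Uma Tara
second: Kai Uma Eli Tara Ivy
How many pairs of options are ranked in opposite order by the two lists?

Assign each item its position (1..5) in the first ordering, then rewrite the second ordering as that position sequence:
positions: Kai→1, Eli→2, Ivy→3, Uma→4, Tara→5
second ordering as positions: [1, 4, 2, 5, 3]
Discordant pairs = inversions in this position sequence.
1: 0
4: 2, 3 → 2
2: 0
5: 3 → 1
3: 0
Total: 0 + 2 + 0 + 1 + 0 = 3

There are 3 pairs.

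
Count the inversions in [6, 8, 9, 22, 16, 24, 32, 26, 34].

Element-by-element contributions:
6: 0
8: 0
9: 0
22: 1
16: 0
24: 0
32: 1
26: 0
34: 0
Sum: 0 + 0 + 0 + 1 + 0 + 0 + 1 + 0 + 0 = 2

2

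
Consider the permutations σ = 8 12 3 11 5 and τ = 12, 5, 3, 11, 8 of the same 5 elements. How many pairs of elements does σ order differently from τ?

Assign each item its position (1..5) in the first ordering, then rewrite the second ordering as that position sequence:
positions: 8→1, 12→2, 3→3, 11→4, 5→5
second ordering as positions: [2, 5, 3, 4, 1]
Discordant pairs = inversions in this position sequence.
2: 1 → 1
5: 3, 4, 1 → 3
3: 1 → 1
4: 1 → 1
1: 0
Total: 1 + 3 + 1 + 1 + 0 = 6

6 discordant pairs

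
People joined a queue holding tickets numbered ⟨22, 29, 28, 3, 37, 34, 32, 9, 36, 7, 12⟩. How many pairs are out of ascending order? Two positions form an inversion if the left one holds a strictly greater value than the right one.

For each element, count later entries that are smaller:
22 → 3, 9, 7, 12 → 4
29 → 28, 3, 9, 7, 12 → 5
28 → 3, 9, 7, 12 → 4
3 → none → 0
37 → 34, 32, 9, 36, 7, 12 → 6
34 → 32, 9, 7, 12 → 4
32 → 9, 7, 12 → 3
9 → 7 → 1
36 → 7, 12 → 2
7 → none → 0
12 → none → 0
Sum: 4 + 5 + 4 + 0 + 6 + 4 + 3 + 1 + 2 + 0 + 0 = 29

29 inversions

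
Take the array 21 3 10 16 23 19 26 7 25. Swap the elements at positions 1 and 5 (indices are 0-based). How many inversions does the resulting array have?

17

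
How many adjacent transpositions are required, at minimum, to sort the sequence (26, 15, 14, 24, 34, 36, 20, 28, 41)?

Minimum adjacent swaps = number of inversions (each swap of adjacent out-of-order elements removes one inversion and no swap can remove more).
Count inversions — for each element, later elements that are smaller:
26: 15, 14, 24, 20 → 4
15: 14 → 1
14: none → 0
24: 20 → 1
34: 20, 28 → 2
36: 20, 28 → 2
20: none → 0
28: none → 0
41: none → 0
Total inversions: 4 + 1 + 0 + 1 + 2 + 2 + 0 + 0 + 0 = 10

10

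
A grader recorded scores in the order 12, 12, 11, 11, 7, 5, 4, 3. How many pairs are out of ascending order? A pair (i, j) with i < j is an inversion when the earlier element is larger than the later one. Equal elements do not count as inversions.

Out-of-order pairs: 26

Sweep left to right; for each value list the smaller values that follow it:
12: 6
12: 6
11: 4
11: 4
7: 3
5: 2
4: 1
3: 0
Sum: 6 + 6 + 4 + 4 + 3 + 2 + 1 + 0 = 26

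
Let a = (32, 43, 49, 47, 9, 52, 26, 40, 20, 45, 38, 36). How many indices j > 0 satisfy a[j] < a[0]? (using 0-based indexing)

3

The element at index 0 is 32.
Elements after it: 43, 49, 47, 9, 52, 26, 40, 20, 45, 38, 36
Those smaller than 32: 9, 26, 20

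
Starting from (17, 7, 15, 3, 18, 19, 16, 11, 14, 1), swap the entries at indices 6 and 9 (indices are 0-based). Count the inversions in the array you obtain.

Inversions: 22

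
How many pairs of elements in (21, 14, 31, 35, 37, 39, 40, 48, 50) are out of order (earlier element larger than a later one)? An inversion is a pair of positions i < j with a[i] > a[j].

1 inversion

For each element, count later entries that are smaller:
21 → 14 → 1
14 → none → 0
31 → none → 0
35 → none → 0
37 → none → 0
39 → none → 0
40 → none → 0
48 → none → 0
50 → none → 0
Sum: 1 + 0 + 0 + 0 + 0 + 0 + 0 + 0 + 0 = 1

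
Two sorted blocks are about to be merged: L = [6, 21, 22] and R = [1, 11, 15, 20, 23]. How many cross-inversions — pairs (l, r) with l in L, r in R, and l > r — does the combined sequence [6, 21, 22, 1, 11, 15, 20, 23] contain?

Count, for every r in R, how many entries of L exceed r:
r = 1: 6, 21, 22 → 3
r = 11: 21, 22 → 2
r = 15: 21, 22 → 2
r = 20: 21, 22 → 2
r = 23: none → 0
Cross-inversions: 3 + 2 + 2 + 2 + 0 = 9

9 split inversions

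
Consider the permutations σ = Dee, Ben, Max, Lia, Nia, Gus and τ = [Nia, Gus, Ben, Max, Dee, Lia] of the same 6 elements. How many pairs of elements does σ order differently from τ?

10

Assign each item its position (1..6) in the first ordering, then rewrite the second ordering as that position sequence:
positions: Dee→1, Ben→2, Max→3, Lia→4, Nia→5, Gus→6
second ordering as positions: [5, 6, 2, 3, 1, 4]
Discordant pairs = inversions in this position sequence.
5: 2, 3, 1, 4 → 4
6: 2, 3, 1, 4 → 4
2: 1 → 1
3: 1 → 1
1: 0
4: 0
Total: 4 + 4 + 1 + 1 + 0 + 0 = 10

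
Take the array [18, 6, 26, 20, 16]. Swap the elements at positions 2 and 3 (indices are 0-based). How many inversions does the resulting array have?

4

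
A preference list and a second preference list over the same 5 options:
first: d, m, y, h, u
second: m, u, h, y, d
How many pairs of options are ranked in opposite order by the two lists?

Assign each item its position (1..5) in the first ordering, then rewrite the second ordering as that position sequence:
positions: d→1, m→2, y→3, h→4, u→5
second ordering as positions: [2, 5, 4, 3, 1]
Discordant pairs = inversions in this position sequence.
2: 1 → 1
5: 4, 3, 1 → 3
4: 3, 1 → 2
3: 1 → 1
1: 0
Total: 1 + 3 + 2 + 1 + 0 = 7

7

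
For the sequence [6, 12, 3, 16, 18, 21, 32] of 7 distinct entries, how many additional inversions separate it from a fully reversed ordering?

Maximum inversions for 7 distinct elements is C(7, 2) = 7·6/2 = 21.
Current inversions — for each element, count later smaller elements:
6: 1
12: 1
3: 0
16: 0
18: 0
21: 0
32: 0
Current total: 1 + 1 + 0 + 0 + 0 + 0 + 0 = 2
Shortfall: 21 − 2 = 19

19 inversions short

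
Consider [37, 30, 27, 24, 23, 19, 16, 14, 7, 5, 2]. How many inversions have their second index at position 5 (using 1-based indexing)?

4

The element at index 5 is 23.
Elements before it: 37, 30, 27, 24
Those larger than 23: 37, 30, 27, 24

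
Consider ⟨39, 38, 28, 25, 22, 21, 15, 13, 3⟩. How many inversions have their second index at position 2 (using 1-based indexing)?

The element at index 2 is 38.
Elements before it: 39
Those larger than 38: 39

1 such element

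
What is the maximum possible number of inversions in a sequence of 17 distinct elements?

A reversed (strictly descending) arrangement makes every pair an inversion, giving C(17, 2) inversions.
C(17, 2) = 17·16/2 = 136

136 inversions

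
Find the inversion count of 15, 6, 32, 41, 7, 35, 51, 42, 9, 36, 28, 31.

Sweep left to right; for each value list the smaller values that follow it:
15: 3
6: 0
32: 4
41: 6
7: 0
35: 3
51: 5
42: 4
9: 0
36: 2
28: 0
31: 0
Sum: 3 + 0 + 4 + 6 + 0 + 3 + 5 + 4 + 0 + 2 + 0 + 0 = 27

27 inversions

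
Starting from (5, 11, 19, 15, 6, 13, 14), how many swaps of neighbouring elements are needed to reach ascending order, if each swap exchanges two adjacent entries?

Each adjacent swap fixes exactly one inversion, so the minimum swap count equals the number of inversions.
Count inversions — for each element, later elements that are smaller:
5: none → 0
11: 6 → 1
19: 15, 6, 13, 14 → 4
15: 6, 13, 14 → 3
6: none → 0
13: none → 0
14: none → 0
Total inversions: 0 + 1 + 4 + 3 + 0 + 0 + 0 = 8

8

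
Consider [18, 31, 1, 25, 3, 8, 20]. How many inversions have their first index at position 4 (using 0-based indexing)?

The element at index 4 is 3.
Elements after it: 8, 20
None of them are smaller than 3.

0 such elements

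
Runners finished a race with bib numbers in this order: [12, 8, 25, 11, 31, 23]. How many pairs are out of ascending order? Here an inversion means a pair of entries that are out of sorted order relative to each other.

Out-of-order index pairs (1-indexed):
(1,2): 12 > 8
(1,4): 12 > 11
(3,4): 25 > 11
(3,6): 25 > 23
(5,6): 31 > 23
That's 5 pairs.

There are 5 inversions.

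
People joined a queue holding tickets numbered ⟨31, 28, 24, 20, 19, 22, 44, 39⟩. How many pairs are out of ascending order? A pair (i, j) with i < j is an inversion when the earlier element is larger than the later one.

Element-by-element contributions:
31 → 28, 24, 20, 19, 22 → 5
28 → 24, 20, 19, 22 → 4
24 → 20, 19, 22 → 3
20 → 19 → 1
19 → none → 0
22 → none → 0
44 → 39 → 1
39 → none → 0
Sum: 5 + 4 + 3 + 1 + 0 + 0 + 1 + 0 = 14

14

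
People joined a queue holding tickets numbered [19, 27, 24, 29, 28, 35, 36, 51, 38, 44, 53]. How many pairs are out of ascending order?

Element-by-element contributions:
19 → none → 0
27 → 24 → 1
24 → none → 0
29 → 28 → 1
28 → none → 0
35 → none → 0
36 → none → 0
51 → 38, 44 → 2
38 → none → 0
44 → none → 0
53 → none → 0
Sum: 0 + 1 + 0 + 1 + 0 + 0 + 0 + 2 + 0 + 0 + 0 = 4

4 inversions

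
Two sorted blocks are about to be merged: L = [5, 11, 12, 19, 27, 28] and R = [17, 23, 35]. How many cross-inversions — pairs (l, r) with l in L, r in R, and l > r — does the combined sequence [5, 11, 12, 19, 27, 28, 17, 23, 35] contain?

5

For each element r of the right run, count left-run elements greater than r:
r = 17: 19, 27, 28 → 3
r = 23: 27, 28 → 2
r = 35: none → 0
Cross-inversions: 3 + 2 + 0 = 5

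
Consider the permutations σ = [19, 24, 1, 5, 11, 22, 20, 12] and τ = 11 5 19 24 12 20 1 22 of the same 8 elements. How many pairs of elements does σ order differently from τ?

Assign each item its position (1..8) in the first ordering, then rewrite the second ordering as that position sequence:
positions: 19→1, 24→2, 1→3, 5→4, 11→5, 22→6, 20→7, 12→8
second ordering as positions: [5, 4, 1, 2, 8, 7, 3, 6]
Discordant pairs = inversions in this position sequence.
5: 4, 1, 2, 3 → 4
4: 1, 2, 3 → 3
1: 0
2: 0
8: 7, 3, 6 → 3
7: 3, 6 → 2
3: 0
6: 0
Total: 4 + 3 + 0 + 0 + 3 + 2 + 0 + 0 = 12

12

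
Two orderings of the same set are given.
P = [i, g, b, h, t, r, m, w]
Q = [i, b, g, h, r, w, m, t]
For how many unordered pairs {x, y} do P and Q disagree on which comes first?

Assign each item its position (1..8) in the first ordering, then rewrite the second ordering as that position sequence:
positions: i→1, g→2, b→3, h→4, t→5, r→6, m→7, w→8
second ordering as positions: [1, 3, 2, 4, 6, 8, 7, 5]
Discordant pairs = inversions in this position sequence.
1: 0
3: 2 → 1
2: 0
4: 0
6: 5 → 1
8: 7, 5 → 2
7: 5 → 1
5: 0
Total: 0 + 1 + 0 + 0 + 1 + 2 + 1 + 0 = 5

5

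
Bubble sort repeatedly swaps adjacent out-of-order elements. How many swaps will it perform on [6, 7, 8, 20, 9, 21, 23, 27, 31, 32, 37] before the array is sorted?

There is 1 adjacent swap.

Minimum adjacent swaps = number of inversions (each swap of adjacent out-of-order elements removes one inversion and no swap can remove more).
Count inversions — for each element, later elements that are smaller:
6: none → 0
7: none → 0
8: none → 0
20: 9 → 1
9: none → 0
21: none → 0
23: none → 0
27: none → 0
31: none → 0
32: none → 0
37: none → 0
Total inversions: 0 + 0 + 0 + 1 + 0 + 0 + 0 + 0 + 0 + 0 + 0 = 1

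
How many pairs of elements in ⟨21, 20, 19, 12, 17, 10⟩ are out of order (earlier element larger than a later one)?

Count, for each position, how many later elements it exceeds:
21 → 20, 19, 12, 17, 10 → 5
20 → 19, 12, 17, 10 → 4
19 → 12, 17, 10 → 3
12 → 10 → 1
17 → 10 → 1
10 → none → 0
Sum: 5 + 4 + 3 + 1 + 1 + 0 = 14

14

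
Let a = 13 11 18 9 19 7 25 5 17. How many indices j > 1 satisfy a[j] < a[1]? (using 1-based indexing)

4

The element at index 1 is 13.
Elements after it: 11, 18, 9, 19, 7, 25, 5, 17
Those smaller than 13: 11, 9, 7, 5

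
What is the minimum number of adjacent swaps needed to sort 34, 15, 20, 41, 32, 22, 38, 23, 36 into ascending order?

14

The minimum number of adjacent swaps to sort an array equals its inversion count, since every such swap removes exactly one inversion.
Count inversions — for each element, later elements that are smaller:
34: 15, 20, 32, 22, 23 → 5
15: none → 0
20: none → 0
41: 32, 22, 38, 23, 36 → 5
32: 22, 23 → 2
22: none → 0
38: 23, 36 → 2
23: none → 0
36: none → 0
Total inversions: 5 + 0 + 0 + 5 + 2 + 0 + 2 + 0 + 0 = 14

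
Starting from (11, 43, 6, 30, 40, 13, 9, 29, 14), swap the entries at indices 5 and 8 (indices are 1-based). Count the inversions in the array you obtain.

Inversions: 18

Positions 5 and 8 hold 40 and 29; after swapping, the array is [11, 43, 6, 30, 29, 13, 9, 40, 14].
For each element, count later entries that are smaller:
11 → 6, 9 → 2
43 → 6, 30, 29, 13, 9, 40, 14 → 7
6 → none → 0
30 → 29, 13, 9, 14 → 4
29 → 13, 9, 14 → 3
13 → 9 → 1
9 → none → 0
40 → 14 → 1
14 → none → 0
Sum: 2 + 7 + 0 + 4 + 3 + 1 + 0 + 1 + 0 = 18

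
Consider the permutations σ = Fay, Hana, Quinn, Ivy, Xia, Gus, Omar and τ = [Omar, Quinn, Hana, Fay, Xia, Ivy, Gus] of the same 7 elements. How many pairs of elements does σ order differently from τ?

10 discordant pairs

Assign each item its position (1..7) in the first ordering, then rewrite the second ordering as that position sequence:
positions: Fay→1, Hana→2, Quinn→3, Ivy→4, Xia→5, Gus→6, Omar→7
second ordering as positions: [7, 3, 2, 1, 5, 4, 6]
Discordant pairs = inversions in this position sequence.
7: 3, 2, 1, 5, 4, 6 → 6
3: 2, 1 → 2
2: 1 → 1
1: 0
5: 4 → 1
4: 0
6: 0
Total: 6 + 2 + 1 + 0 + 1 + 0 + 0 = 10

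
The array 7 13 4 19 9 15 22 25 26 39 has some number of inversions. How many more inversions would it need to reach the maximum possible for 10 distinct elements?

Maximum inversions for 10 distinct elements is C(10, 2) = 10·9/2 = 45.
Current inversions — for each element, count later smaller elements:
7: 1
13: 2
4: 0
19: 2
9: 0
15: 0
22: 0
25: 0
26: 0
39: 0
Current total: 1 + 2 + 0 + 2 + 0 + 0 + 0 + 0 + 0 + 0 = 5
Shortfall: 45 − 5 = 40

40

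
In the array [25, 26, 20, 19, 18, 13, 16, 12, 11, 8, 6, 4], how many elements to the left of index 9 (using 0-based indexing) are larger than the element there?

The element at index 9 is 8.
Elements before it: 25, 26, 20, 19, 18, 13, 16, 12, 11
Those larger than 8: 25, 26, 20, 19, 18, 13, 16, 12, 11

9 such elements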